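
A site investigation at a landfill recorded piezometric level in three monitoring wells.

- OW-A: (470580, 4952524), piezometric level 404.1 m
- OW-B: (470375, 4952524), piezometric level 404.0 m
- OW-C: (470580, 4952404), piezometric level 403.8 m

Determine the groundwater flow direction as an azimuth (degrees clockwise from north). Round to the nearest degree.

191°

∂h/∂x = (404.0 − 404.1) / (470375 − 470580) = +0.0004878
∂h/∂y = (403.8 − 404.1) / (4952404 − 4952524) = +0.002500
Flow direction (−∇h) has components (-0.0004878 E, -0.002500 N).
Azimuth = atan2(E, N) = atan2(-0.0004878, -0.002500) = 191.0° ≈ 191°.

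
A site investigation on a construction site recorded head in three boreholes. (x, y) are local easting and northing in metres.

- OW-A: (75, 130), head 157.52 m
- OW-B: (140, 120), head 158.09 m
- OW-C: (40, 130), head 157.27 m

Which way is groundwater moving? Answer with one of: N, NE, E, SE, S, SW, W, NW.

Taking OW-A as reference: OW-B−OW-A = (65, -10, +0.57); OW-C−OW-A = (-35, 0, -0.25).
Determinant of the coordinate differences = 65·0 − (-35)·(-10) = -350.
∂h/∂x = [(+0.57)·0 − (-0.25)·(-10)] / -350 = +0.007143
∂h/∂y = [65·(-0.25) − (-35)·(+0.57)] / -350 = -0.01057
Flow = −∇h = (-0.007143 east, +0.01057 north), which points northwest.

NW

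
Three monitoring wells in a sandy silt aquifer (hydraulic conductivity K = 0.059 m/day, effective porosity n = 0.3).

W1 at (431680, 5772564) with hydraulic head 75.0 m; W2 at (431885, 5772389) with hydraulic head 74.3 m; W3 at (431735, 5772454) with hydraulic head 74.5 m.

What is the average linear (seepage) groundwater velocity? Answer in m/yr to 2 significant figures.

Differences from W1: to W2 (Δx, Δy, Δh) = (205, -175, -0.7); to W3 = (55, -110, -0.5).
Solve a·Δx + b·Δy = Δh: det = 205·(-110) − 55·(-175) = -12925.
∂h/∂x = [(-0.7)·(-110) − (-0.5)·(-175)] / -12925 = +0.0008124
∂h/∂y = [205·(-0.5) − 55·(-0.7)] / -12925 = +0.004952
|∇h| = √(0.0008124² + 0.004952²) = 0.005018
Seepage velocity v = K·i/n = 0.059 × 0.005018 / 0.3 = 0.0009869 m/day = 0.3605 m/yr.

0.36 m/yr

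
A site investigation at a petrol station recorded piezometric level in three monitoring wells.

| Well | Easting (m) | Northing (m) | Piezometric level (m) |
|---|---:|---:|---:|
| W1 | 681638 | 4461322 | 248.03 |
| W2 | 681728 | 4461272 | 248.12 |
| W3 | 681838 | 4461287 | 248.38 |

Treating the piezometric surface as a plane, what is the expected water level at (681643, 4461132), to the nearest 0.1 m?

With h = a·x + b·y + c and W1 as origin, the differences give:
  90·a + (-50)·b = +0.09
  200·a + (-35)·b = +0.35
Eliminate b (×(-35) and ×(-50), subtract): 6850·a = 14.350 → a = ∂h/∂x = +0.002095
Back-substitute: b = ∂h/∂y = +0.001971.
h(681643, 4461132) = 248.03 + (+0.002095)·(5) + (+0.001971)·(-190) = 248.03 +0.010 -0.374 = 247.666 m.

247.7 m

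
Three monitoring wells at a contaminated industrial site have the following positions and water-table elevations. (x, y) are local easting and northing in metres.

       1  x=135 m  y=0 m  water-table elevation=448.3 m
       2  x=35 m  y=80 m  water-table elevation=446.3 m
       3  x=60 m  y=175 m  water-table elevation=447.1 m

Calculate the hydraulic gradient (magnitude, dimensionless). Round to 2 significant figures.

0.022

Differences from 1: to 2 (Δx, Δy, Δh) = (-100, 80, -2.0); to 3 = (-75, 175, -1.2).
Determinant of the coordinate differences = (-100)·175 − (-75)·80 = -11500.
∂h/∂x = [(-2.0)·175 − (-1.2)·80] / -11500 = +0.02209
∂h/∂y = [(-100)·(-1.2) − (-75)·(-2.0)] / -11500 = +0.002609
|∇h| = √(0.02209² + 0.002609²) = 0.02224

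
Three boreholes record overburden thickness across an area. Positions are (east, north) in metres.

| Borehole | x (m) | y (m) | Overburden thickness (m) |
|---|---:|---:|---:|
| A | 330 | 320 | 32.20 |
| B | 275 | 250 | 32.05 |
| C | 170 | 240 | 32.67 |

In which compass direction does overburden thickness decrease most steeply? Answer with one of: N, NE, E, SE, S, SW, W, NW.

Taking A as reference: B−A = (-55, -70, -0.15); C−A = (-160, -80, +0.47).
Determinant of the coordinate differences = (-55)·(-80) − (-160)·(-70) = -6800.
∂d/∂x = [(-0.15)·(-80) − (+0.47)·(-70)] / -6800 = -0.006603
∂d/∂y = [(-55)·(+0.47) − (-160)·(-0.15)] / -6800 = +0.007331
Steepest decrease is along −∇f = (+0.006603 E, -0.007331 N) → southeast.

SE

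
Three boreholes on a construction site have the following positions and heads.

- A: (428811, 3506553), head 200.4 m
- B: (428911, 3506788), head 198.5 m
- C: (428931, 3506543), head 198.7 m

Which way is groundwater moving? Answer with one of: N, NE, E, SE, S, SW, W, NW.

Differences from A: to B (Δx, Δy, Δh) = (100, 235, -1.9); to C = (120, -10, -1.7).
Solve a·Δx + b·Δy = Δh: det = 100·(-10) − 120·235 = -29200.
∂h/∂x = [(-1.9)·(-10) − (-1.7)·235] / -29200 = -0.01433
∂h/∂y = [100·(-1.7) − 120·(-1.9)] / -29200 = -0.001986
Flow = −∇h = (+0.01433 east, +0.001986 north), which points east.

E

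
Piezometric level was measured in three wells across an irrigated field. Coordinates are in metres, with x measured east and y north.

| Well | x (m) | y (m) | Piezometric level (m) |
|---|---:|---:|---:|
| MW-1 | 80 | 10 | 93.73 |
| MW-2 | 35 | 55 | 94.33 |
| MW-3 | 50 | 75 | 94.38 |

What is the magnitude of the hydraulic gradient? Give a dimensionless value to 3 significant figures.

With h = a·x + b·y + c and MW-1 as origin, the differences give:
  (-45)·a + 45·b = +0.60
  (-30)·a + 65·b = +0.65
Eliminate b (×65 and ×45, subtract): -1575·a = 9.750 → a = ∂h/∂x = -0.006190
Back-substitute: b = ∂h/∂y = +0.007143.
|∇h| = √(-0.006190² + 0.007143²) = 0.009452

0.00945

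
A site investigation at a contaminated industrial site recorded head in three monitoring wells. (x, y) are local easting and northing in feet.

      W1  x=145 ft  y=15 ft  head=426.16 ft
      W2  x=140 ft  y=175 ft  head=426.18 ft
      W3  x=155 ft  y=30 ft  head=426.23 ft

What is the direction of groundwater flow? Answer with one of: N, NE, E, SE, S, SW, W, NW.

W

Three-point gradient (reference W1): Δ to W2 = (-5, 160, +0.02), Δ to W3 = (10, 15, +0.07).
∂h/∂x = +0.006507, ∂h/∂y = +0.0003284 (det = -1675).
Flow = −∇h = (-0.006507 east, -0.0003284 north), which points west.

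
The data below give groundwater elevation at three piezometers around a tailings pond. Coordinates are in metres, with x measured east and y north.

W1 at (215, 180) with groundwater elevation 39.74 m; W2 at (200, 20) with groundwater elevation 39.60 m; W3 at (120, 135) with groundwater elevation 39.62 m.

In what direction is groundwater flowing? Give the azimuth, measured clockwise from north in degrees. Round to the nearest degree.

228°

Taking W1 as reference: W2−W1 = (-15, -160, -0.14); W3−W1 = (-95, -45, -0.12).
Solve a·Δx + b·Δy = Δh: det = (-15)·(-45) − (-95)·(-160) = -14525.
∂h/∂x = [(-0.14)·(-45) − (-0.12)·(-160)] / -14525 = +0.0008881
∂h/∂y = [(-15)·(-0.12) − (-95)·(-0.14)] / -14525 = +0.0007917
Flow direction (−∇h) has components (-0.0008881 E, -0.0007917 N).
Azimuth = atan2(E, N) = atan2(-0.0008881, -0.0007917) = 228.3° ≈ 228°.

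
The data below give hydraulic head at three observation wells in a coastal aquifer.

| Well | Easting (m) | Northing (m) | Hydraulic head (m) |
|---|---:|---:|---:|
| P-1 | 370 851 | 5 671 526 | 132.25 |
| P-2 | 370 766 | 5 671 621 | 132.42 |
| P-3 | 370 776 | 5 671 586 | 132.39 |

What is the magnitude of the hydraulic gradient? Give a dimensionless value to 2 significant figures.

0.0016

Three-point gradient (reference P-1): Δ to P-2 = (-85, 95, +0.17), Δ to P-3 = (-75, 60, +0.14).
∂h/∂x = -0.001531, ∂h/∂y = +0.0004198 (det = 2025).
|∇h| = √(-0.001531² + 0.0004198²) = 0.001588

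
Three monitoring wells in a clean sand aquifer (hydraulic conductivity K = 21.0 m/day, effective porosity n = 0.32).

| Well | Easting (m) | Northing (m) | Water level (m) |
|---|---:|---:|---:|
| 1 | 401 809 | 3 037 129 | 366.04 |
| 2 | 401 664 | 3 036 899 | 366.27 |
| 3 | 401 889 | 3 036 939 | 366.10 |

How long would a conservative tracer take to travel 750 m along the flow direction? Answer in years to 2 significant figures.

36 years

Taking 1 as reference: 2−1 = (-145, -230, +0.23); 3−1 = (80, -190, +0.06).
Solve a·Δx + b·Δy = Δh: det = (-145)·(-190) − 80·(-230) = 45950.
∂h/∂x = [(+0.23)·(-190) − (+0.06)·(-230)] / 45950 = -0.0006507
∂h/∂y = [(-145)·(+0.06) − 80·(+0.23)] / 45950 = -0.0005898
|∇h| = √(-0.0006507² + -0.0005898²) = 0.0008782
Seepage velocity v = K·i/n = 21.0 × 0.0008782 / 0.32 = 0.05763 m/day.
t = 750 / 0.05763 = 1.301e+04 days = 35.6 years.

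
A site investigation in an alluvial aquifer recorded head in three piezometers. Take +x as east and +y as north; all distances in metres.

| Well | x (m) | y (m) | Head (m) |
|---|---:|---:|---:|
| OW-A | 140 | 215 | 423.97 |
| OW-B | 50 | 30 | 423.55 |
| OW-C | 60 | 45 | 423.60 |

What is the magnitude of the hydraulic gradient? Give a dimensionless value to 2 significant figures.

0.0059

Three-point gradient (reference OW-A): Δ to OW-B = (-90, -185, -0.42), Δ to OW-C = (-80, -170, -0.37).
∂h/∂x = +0.005900, ∂h/∂y = -0.0006000 (det = 500).
|∇h| = √(0.005900² + -0.0006000²) = 0.00593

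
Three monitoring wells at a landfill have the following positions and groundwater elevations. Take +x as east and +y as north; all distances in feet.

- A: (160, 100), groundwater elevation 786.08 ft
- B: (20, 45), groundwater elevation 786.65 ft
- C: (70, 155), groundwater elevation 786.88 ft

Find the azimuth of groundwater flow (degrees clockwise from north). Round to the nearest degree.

129°

With h = a·x + b·y + c and A as origin, the differences give:
  (-140)·a + (-55)·b = +0.57
  (-90)·a + 55·b = +0.80
Eliminate b (×55 and ×(-55), subtract): -12650·a = 75.350 → a = ∂h/∂x = -0.005957
Back-substitute: b = ∂h/∂y = +0.004798.
Flow direction (−∇h) has components (+0.005957 E, -0.004798 N).
Azimuth = atan2(E, N) = atan2(+0.005957, -0.004798) = 128.9° ≈ 129°.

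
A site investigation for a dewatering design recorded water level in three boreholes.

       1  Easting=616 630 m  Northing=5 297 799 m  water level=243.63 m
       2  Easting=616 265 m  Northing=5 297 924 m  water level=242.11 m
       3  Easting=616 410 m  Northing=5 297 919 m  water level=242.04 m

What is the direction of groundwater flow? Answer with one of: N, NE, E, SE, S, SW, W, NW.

N

Taking 1 as reference: 2−1 = (-365, 125, -1.52); 3−1 = (-220, 120, -1.59).
Solve a·Δx + b·Δy = Δh: det = (-365)·120 − (-220)·125 = -16300.
∂h/∂x = [(-1.52)·120 − (-1.59)·125] / -16300 = -0.001003
∂h/∂y = [(-365)·(-1.59) − (-220)·(-1.52)] / -16300 = -0.01509
Flow = −∇h = (+0.001003 east, +0.01509 north), which points north.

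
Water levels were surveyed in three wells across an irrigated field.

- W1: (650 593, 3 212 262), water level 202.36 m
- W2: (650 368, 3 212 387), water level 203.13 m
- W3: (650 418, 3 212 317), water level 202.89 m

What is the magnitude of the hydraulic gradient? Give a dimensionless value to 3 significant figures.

Differences from W1: to W2 (Δx, Δy, Δh) = (-225, 125, +0.77); to W3 = (-175, 55, +0.53).
Solve a·Δx + b·Δy = Δh: det = (-225)·55 − (-175)·125 = 9500.
∂h/∂x = [(+0.77)·55 − (+0.53)·125] / 9500 = -0.002516
∂h/∂y = [(-225)·(+0.53) − (-175)·(+0.77)] / 9500 = +0.001632
|∇h| = √(-0.002516² + 0.001632²) = 0.002999

0.00300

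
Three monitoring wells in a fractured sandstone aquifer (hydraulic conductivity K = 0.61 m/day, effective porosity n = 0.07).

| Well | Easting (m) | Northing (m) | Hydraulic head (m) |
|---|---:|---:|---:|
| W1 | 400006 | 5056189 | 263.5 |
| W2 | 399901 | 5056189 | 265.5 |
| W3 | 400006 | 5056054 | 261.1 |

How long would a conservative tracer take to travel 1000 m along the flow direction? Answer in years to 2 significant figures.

12 years

∂h/∂x = (265.5 − 263.5) / (399901 − 400006) = -0.01905
∂h/∂y = (261.1 − 263.5) / (5056054 − 5056189) = +0.01778
|∇h| = √(-0.01905² + 0.01778²) = 0.02606
Seepage velocity v = K·i/n = 0.61 × 0.02606 / 0.07 = 0.2271 m/day.
t = 1000 / 0.2271 = 4403 days = 12.1 years.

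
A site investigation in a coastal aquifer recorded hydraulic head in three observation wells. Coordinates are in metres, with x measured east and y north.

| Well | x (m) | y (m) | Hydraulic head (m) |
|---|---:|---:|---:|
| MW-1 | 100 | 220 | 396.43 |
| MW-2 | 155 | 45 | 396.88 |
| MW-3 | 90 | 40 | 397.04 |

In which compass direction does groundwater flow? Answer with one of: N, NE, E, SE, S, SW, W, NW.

With h = a·x + b·y + c and MW-1 as origin, the differences give:
  55·a + (-175)·b = +0.45
  (-10)·a + (-180)·b = +0.61
Eliminate b (×(-180) and ×(-175), subtract): -11650·a = 25.750 → a = ∂h/∂x = -0.002210
Back-substitute: b = ∂h/∂y = -0.003266.
Flow = −∇h = (+0.002210 east, +0.003266 north), which points northeast.

NE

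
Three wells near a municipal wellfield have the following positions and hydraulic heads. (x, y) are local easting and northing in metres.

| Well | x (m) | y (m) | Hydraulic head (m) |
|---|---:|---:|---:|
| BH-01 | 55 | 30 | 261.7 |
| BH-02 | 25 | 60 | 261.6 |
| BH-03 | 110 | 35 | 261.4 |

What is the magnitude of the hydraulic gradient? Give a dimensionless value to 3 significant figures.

Differences from BH-01: to BH-02 (Δx, Δy, Δh) = (-30, 30, -0.1); to BH-03 = (55, 5, -0.3).
Solve a·Δx + b·Δy = Δh: det = (-30)·5 − 55·30 = -1800.
∂h/∂x = [(-0.1)·5 − (-0.3)·30] / -1800 = -0.004722
∂h/∂y = [(-30)·(-0.3) − 55·(-0.1)] / -1800 = -0.008056
|∇h| = √(-0.004722² + -0.008056²) = 0.009338

0.00934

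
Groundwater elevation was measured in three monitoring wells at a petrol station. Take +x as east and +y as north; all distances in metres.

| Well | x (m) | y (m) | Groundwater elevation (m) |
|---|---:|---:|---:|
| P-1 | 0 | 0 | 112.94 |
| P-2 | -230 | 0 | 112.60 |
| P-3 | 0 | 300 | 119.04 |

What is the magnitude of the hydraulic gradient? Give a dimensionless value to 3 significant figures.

∂h/∂x = (112.60 − 112.94) / (-230 − 0) = +0.001478
∂h/∂y = (119.04 − 112.94) / (300 − 0) = +0.02033
|∇h| = √(0.001478² + 0.02033²) = 0.02038

0.0204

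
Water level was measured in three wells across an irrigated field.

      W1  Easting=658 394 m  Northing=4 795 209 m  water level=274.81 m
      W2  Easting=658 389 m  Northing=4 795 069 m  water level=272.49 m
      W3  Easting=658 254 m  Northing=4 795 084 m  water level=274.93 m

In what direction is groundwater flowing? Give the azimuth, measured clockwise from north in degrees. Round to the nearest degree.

Taking W1 as reference: W2−W1 = (-5, -140, -2.32); W3−W1 = (-140, -125, +0.12).
Determinant of the coordinate differences = (-5)·(-125) − (-140)·(-140) = -18975.
∂h/∂x = [(-2.32)·(-125) − (+0.12)·(-140)] / -18975 = -0.01617
∂h/∂y = [(-5)·(+0.12) − (-140)·(-2.32)] / -18975 = +0.01715
Flow direction (−∇h) has components (+0.01617 E, -0.01715 N).
Azimuth = atan2(E, N) = atan2(+0.01617, -0.01715) = 136.7° ≈ 137°.

137°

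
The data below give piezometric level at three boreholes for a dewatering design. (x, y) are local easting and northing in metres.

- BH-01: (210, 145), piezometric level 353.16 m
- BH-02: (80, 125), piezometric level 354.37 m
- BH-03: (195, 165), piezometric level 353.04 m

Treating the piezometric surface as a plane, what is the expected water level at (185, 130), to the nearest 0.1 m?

Three-point gradient (reference BH-01): Δ to BH-02 = (-130, -20, +1.21), Δ to BH-03 = (-15, 20, -0.12).
∂h/∂x = -0.007517, ∂h/∂y = -0.01164 (det = -2900).
h(185, 130) = 353.16 + (-0.007517)·(-25) + (-0.01164)·(-15) = 353.16 +0.188 +0.175 = 353.522 m.

353.5 m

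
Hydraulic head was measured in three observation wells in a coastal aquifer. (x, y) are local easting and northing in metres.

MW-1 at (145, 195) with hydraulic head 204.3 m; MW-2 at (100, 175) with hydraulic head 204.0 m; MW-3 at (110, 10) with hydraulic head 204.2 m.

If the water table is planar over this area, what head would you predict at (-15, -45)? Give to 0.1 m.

With h = a·x + b·y + c and MW-1 as origin, the differences give:
  (-45)·a + (-20)·b = -0.3
  (-35)·a + (-185)·b = -0.1
Eliminate b (×(-185) and ×(-20), subtract): 7625·a = 53.50 → a = ∂h/∂x = +0.007016
Back-substitute: b = ∂h/∂y = -0.0007869.
h(-15, -45) = 204.3 + (+0.007016)·(-160) + (-0.0007869)·(-240) = 204.3 -1.123 +0.189 = 203.366 m.

203.4 m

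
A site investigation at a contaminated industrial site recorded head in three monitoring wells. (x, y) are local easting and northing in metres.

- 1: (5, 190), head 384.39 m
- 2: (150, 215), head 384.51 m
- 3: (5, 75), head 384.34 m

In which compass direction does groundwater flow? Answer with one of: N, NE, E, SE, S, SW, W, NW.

SW

Three-point gradient (reference 1): Δ to 2 = (145, 25, +0.12), Δ to 3 = (0, -115, -0.05).
∂h/∂x = +0.0007526, ∂h/∂y = +0.0004348 (det = -16675).
Flow = −∇h = (-0.0007526 east, -0.0004348 north), which points southwest.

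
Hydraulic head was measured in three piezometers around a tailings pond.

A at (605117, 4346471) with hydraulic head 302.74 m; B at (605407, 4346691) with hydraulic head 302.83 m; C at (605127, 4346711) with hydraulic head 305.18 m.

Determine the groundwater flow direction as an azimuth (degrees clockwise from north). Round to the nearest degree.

With h = a·x + b·y + c and A as origin, the differences give:
  290·a + 220·b = +0.09
  10·a + 240·b = +2.44
Eliminate b (×240 and ×220, subtract): 67400·a = -515.200 → a = ∂h/∂x = -0.007644
Back-substitute: b = ∂h/∂y = +0.01049.
Flow direction (−∇h) has components (+0.007644 E, -0.01049 N).
Azimuth = atan2(E, N) = atan2(+0.007644, -0.01049) = 143.9° ≈ 144°.

144°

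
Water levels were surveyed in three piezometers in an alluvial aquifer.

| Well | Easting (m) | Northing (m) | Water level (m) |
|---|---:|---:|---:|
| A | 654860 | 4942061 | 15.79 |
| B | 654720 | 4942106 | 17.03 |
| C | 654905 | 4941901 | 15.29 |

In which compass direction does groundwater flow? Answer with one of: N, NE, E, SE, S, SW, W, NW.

Taking A as reference: B−A = (-140, 45, +1.24); C−A = (45, -160, -0.50).
Solve a·Δx + b·Δy = Δh: det = (-140)·(-160) − 45·45 = 20375.
∂h/∂x = [(+1.24)·(-160) − (-0.50)·45] / 20375 = -0.008633
∂h/∂y = [(-140)·(-0.50) − 45·(+1.24)] / 20375 = +0.0006969
Flow = −∇h = (+0.008633 east, -0.0006969 north), which points east.

E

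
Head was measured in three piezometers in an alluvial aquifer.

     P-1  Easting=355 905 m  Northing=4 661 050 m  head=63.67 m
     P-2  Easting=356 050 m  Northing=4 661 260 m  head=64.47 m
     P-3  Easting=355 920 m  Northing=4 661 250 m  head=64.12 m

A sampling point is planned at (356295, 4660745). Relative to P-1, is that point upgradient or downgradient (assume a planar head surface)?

upgradient

Differences from P-1: to P-2 (Δx, Δy, Δh) = (145, 210, +0.80); to P-3 = (15, 200, +0.45).
Solve a·Δx + b·Δy = Δh: det = 145·200 − 15·210 = 25850.
∂h/∂x = [(+0.80)·200 − (+0.45)·210] / 25850 = +0.002534
∂h/∂y = [145·(+0.45) − 15·(+0.80)] / 25850 = +0.002060
Head at (356295, 4660745) = 63.67 + (+0.002534)·(390) + (+0.002060)·(-305) = 64.03 m.
That is higher than the 63.67 m at P-1, so the point is upgradient.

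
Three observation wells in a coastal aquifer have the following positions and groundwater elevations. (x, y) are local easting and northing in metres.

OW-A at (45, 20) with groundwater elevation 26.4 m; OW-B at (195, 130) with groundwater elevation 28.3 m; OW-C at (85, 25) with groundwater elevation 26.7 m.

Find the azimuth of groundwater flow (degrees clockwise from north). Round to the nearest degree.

217°

Three-point gradient (reference OW-A): Δ to OW-B = (150, 110, +1.9), Δ to OW-C = (40, 5, +0.3).
∂h/∂x = +0.006438, ∂h/∂y = +0.008493 (det = -3650).
Flow direction (−∇h) has components (-0.006438 E, -0.008493 N).
Azimuth = atan2(E, N) = atan2(-0.006438, -0.008493) = 217.2° ≈ 217°.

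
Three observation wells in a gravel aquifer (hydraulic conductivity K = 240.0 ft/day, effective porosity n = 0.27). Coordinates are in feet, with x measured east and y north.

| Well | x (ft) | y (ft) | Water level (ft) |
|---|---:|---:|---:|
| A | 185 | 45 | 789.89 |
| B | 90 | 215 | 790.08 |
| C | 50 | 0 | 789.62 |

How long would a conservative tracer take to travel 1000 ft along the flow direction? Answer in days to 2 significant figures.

480 days

Three-point gradient (reference A): Δ to B = (-95, 170, +0.19), Δ to C = (-135, -45, -0.27).
∂h/∂x = +0.001372, ∂h/∂y = +0.001884 (det = 27225).
|∇h| = √(0.001372² + 0.001884²) = 0.002331
Seepage velocity v = K·i/n = 240.0 × 0.002331 / 0.27 = 2.072 ft/day.
t = 1000 / 2.072 = 482.6 days.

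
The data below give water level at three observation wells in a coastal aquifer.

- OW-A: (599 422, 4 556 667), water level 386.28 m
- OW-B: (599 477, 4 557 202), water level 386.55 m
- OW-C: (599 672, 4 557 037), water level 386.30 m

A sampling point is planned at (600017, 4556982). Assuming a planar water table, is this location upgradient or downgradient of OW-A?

downgradient

Taking OW-A as reference: OW-B−OW-A = (55, 535, +0.27); OW-C−OW-A = (250, 370, +0.02).
Solve a·Δx + b·Δy = Δh: det = 55·370 − 250·535 = -113400.
∂h/∂x = [(+0.27)·370 − (+0.02)·535] / -113400 = -0.0007866
∂h/∂y = [55·(+0.02) − 250·(+0.27)] / -113400 = +0.0005855
Head at (600017, 4556982) = 386.28 + (-0.0007866)·(595) + (+0.0005855)·(315) = 386.00 m.
That is lower than the 386.28 m at OW-A, so the point is downgradient.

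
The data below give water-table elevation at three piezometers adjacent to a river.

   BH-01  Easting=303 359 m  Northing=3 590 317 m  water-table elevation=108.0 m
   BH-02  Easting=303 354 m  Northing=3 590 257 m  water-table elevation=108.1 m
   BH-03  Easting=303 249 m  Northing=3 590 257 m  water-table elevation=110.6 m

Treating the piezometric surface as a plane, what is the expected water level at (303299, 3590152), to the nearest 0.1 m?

Differences from BH-01: to BH-02 (Δx, Δy, Δh) = (-5, -60, +0.1); to BH-03 = (-110, -60, +2.6).
Solve a·Δx + b·Δy = Δh: det = (-5)·(-60) − (-110)·(-60) = -6300.
∂h/∂x = [(+0.1)·(-60) − (+2.6)·(-60)] / -6300 = -0.02381
∂h/∂y = [(-5)·(+2.6) − (-110)·(+0.1)] / -6300 = +0.0003175
h(303299, 3590152) = 108.0 + (-0.02381)·(-60) + (+0.0003175)·(-165) = 108.0 +1.429 -0.052 = 109.376 m.

109.4 m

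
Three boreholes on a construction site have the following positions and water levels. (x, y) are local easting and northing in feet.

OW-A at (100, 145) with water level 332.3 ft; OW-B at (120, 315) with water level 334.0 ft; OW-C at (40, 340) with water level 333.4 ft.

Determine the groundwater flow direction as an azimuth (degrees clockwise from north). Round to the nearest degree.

229°

Taking OW-A as reference: OW-B−OW-A = (20, 170, +1.7); OW-C−OW-A = (-60, 195, +1.1).
Solve a·Δx + b·Δy = Δh: det = 20·195 − (-60)·170 = 14100.
∂h/∂x = [(+1.7)·195 − (+1.1)·170] / 14100 = +0.01025
∂h/∂y = [20·(+1.1) − (-60)·(+1.7)] / 14100 = +0.008794
Flow direction (−∇h) has components (-0.01025 E, -0.008794 N).
Azimuth = atan2(E, N) = atan2(-0.01025, -0.008794) = 229.4° ≈ 229°.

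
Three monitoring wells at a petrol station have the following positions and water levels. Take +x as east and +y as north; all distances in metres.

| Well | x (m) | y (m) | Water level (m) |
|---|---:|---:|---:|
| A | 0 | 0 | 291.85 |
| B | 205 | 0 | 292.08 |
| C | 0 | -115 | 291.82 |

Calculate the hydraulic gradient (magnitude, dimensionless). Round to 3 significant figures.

∂h/∂x = (292.08 − 291.85) / (205 − 0) = +0.001122
∂h/∂y = (291.82 − 291.85) / (-115 − 0) = +0.0002609
|∇h| = √(0.001122² + 0.0002609²) = 0.001152

0.00115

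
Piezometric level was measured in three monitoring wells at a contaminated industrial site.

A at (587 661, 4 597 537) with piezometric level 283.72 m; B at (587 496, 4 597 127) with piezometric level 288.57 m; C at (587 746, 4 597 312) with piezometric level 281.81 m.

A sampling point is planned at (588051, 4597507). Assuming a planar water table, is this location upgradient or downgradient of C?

downgradient

Taking A as reference: B−A = (-165, -410, +4.85); C−A = (85, -225, -1.91).
Determinant of the coordinate differences = (-165)·(-225) − 85·(-410) = 71975.
∂h/∂x = [(+4.85)·(-225) − (-1.91)·(-410)] / 71975 = -0.02604
∂h/∂y = [(-165)·(-1.91) − 85·(+4.85)] / 71975 = -0.001349
Head at (588051, 4597507) = 283.72 + (-0.02604)·(390) + (-0.001349)·(-30) = 273.60 m.
That is lower than the 281.81 m at C, so the point is downgradient.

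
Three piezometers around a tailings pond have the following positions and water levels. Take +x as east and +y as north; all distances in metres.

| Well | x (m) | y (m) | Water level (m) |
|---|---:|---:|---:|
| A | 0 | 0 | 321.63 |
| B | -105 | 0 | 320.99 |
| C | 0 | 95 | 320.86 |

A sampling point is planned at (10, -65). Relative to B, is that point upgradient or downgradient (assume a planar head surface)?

upgradient

∂h/∂x = (320.99 − 321.63) / (-105 − 0) = +0.006095
∂h/∂y = (320.86 − 321.63) / (95 − 0) = -0.008105
Head at (10, -65) = 321.63 + (+0.006095)·(10) + (-0.008105)·(-65) = 322.22 m.
That is higher than the 320.99 m at B, so the point is upgradient.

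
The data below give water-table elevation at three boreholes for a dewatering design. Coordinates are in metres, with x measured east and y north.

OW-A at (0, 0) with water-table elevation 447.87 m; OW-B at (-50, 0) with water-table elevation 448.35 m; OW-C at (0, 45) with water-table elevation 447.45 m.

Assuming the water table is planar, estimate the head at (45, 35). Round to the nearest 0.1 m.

447.1 m

∂h/∂x = (448.35 − 447.87) / (-50 − 0) = -0.009600
∂h/∂y = (447.45 − 447.87) / (45 − 0) = -0.009333
h(45, 35) = 447.87 + (-0.009600)·(45) + (-0.009333)·(35) = 447.87 -0.432 -0.327 = 447.111 m.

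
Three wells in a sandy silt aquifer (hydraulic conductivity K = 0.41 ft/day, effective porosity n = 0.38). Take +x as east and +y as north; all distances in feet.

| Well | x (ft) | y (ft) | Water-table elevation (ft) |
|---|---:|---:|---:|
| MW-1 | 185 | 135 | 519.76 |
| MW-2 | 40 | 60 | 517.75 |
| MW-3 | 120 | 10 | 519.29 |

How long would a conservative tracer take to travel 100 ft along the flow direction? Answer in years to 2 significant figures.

With h = a·x + b·y + c and MW-1 as origin, the differences give:
  (-145)·a + (-75)·b = -2.01
  (-65)·a + (-125)·b = -0.47
Eliminate b (×(-125) and ×(-75), subtract): 13250·a = 216.000 → a = ∂h/∂x = +0.01630
Back-substitute: b = ∂h/∂y = -0.004717.
|∇h| = √(0.01630² + -0.004717²) = 0.01697
Seepage velocity v = K·i/n = 0.41 × 0.01697 / 0.38 = 0.01831 ft/day.
t = 100 / 0.01831 = 5461 days = 15 years.

15 years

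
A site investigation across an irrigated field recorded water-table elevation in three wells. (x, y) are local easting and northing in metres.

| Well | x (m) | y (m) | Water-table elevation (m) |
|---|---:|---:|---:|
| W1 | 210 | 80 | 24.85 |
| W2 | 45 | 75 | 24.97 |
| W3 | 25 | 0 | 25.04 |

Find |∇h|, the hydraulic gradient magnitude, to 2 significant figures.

With h = a·x + b·y + c and W1 as origin, the differences give:
  (-165)·a + (-5)·b = +0.12
  (-185)·a + (-80)·b = +0.19
Eliminate b (×(-80) and ×(-5), subtract): 12275·a = -8.650 → a = ∂h/∂x = -0.0007047
Back-substitute: b = ∂h/∂y = -0.0007454.
|∇h| = √(-0.0007047² + -0.0007454²) = 0.001026

0.0010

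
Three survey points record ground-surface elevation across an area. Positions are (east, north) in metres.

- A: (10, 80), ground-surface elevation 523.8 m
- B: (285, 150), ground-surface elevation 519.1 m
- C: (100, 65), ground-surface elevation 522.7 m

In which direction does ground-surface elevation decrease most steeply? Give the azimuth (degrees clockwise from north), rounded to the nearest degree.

Taking A as reference: B−A = (275, 70, -4.7); C−A = (90, -15, -1.1).
Solve a·Δx + b·Δy = Δz: det = 275·(-15) − 90·70 = -10425.
∂z/∂x = [(-4.7)·(-15) − (-1.1)·70] / -10425 = -0.01415
∂z/∂y = [275·(-1.1) − 90·(-4.7)] / -10425 = -0.01156
Steepest decrease is along −∇f: components (+0.01415 E, +0.01156 N).
Azimuth = atan2(+0.01415, +0.01156) = 50.8° ≈ 051°.

051°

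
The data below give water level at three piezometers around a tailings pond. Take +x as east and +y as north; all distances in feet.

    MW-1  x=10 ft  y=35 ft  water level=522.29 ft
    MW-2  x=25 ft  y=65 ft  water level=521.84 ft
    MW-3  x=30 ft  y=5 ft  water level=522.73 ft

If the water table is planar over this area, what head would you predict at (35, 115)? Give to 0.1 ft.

521.1 ft

Taking MW-1 as reference: MW-2−MW-1 = (15, 30, -0.45); MW-3−MW-1 = (20, -30, +0.44).
Determinant of the coordinate differences = 15·(-30) − 20·30 = -1050.
∂h/∂x = [(-0.45)·(-30) − (+0.44)·30] / -1050 = -0.0002857
∂h/∂y = [15·(+0.44) − 20·(-0.45)] / -1050 = -0.01486
h(35, 115) = 522.29 + (-0.0002857)·(25) + (-0.01486)·(80) = 522.29 -0.007 -1.189 = 521.094 ft.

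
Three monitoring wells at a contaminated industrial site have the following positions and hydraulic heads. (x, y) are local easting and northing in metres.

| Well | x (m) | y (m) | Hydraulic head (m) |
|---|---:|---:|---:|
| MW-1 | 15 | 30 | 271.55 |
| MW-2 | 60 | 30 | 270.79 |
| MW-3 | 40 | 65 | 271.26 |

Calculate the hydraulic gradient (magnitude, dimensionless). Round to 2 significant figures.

Differences from MW-1: to MW-2 (Δx, Δy, Δh) = (45, 0, -0.76); to MW-3 = (25, 35, -0.29).
Solve a·Δx + b·Δy = Δh: det = 45·35 − 25·0 = 1575.
∂h/∂x = [(-0.76)·35 − (-0.29)·0] / 1575 = -0.01689
∂h/∂y = [45·(-0.29) − 25·(-0.76)] / 1575 = +0.003778
|∇h| = √(-0.01689² + 0.003778²) = 0.01731

0.017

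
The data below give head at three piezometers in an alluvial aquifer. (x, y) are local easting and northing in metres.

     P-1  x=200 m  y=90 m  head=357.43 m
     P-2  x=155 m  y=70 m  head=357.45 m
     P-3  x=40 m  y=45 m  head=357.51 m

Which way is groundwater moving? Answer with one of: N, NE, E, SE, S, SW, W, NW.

Three-point gradient (reference P-1): Δ to P-2 = (-45, -20, +0.02), Δ to P-3 = (-160, -45, +0.08).
∂h/∂x = -0.0005957, ∂h/∂y = +0.0003404 (det = -1175).
Flow = −∇h = (+0.0005957 east, -0.0003404 north), which points southeast.

SE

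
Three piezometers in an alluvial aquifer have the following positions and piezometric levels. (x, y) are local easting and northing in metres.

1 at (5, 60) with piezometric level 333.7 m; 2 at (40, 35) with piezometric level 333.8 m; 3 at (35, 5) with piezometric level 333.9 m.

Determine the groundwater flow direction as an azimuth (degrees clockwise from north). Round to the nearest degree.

With h = a·x + b·y + c and 1 as origin, the differences give:
  35·a + (-25)·b = +0.1
  30·a + (-55)·b = +0.2
Eliminate b (×(-55) and ×(-25), subtract): -1175·a = -0.50 → a = ∂h/∂x = +0.0004255
Back-substitute: b = ∂h/∂y = -0.003404.
Flow direction (−∇h) has components (-0.0004255 E, +0.003404 N).
Azimuth = atan2(E, N) = atan2(-0.0004255, +0.003404) = 352.9° ≈ 353°.

353°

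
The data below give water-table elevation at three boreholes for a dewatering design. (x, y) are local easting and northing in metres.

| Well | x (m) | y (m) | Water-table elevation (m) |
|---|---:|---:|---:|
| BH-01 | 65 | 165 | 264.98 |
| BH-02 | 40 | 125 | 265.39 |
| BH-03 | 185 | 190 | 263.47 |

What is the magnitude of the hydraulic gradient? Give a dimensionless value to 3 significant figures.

0.0123

Three-point gradient (reference BH-01): Δ to BH-02 = (-25, -40, +0.41), Δ to BH-03 = (120, 25, -1.51).
∂h/∂x = -0.01201, ∂h/∂y = -0.002743 (det = 4175).
|∇h| = √(-0.01201² + -0.002743²) = 0.01232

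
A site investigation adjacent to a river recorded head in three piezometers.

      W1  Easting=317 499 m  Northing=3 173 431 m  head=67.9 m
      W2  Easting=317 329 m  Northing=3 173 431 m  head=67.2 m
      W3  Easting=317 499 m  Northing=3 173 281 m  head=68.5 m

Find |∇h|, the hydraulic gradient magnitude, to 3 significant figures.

0.00574

∂h/∂x = (67.2 − 67.9) / (317329 − 317499) = +0.004118
∂h/∂y = (68.5 − 67.9) / (3173281 − 3173431) = -0.004000
|∇h| = √(0.004118² + -0.004000²) = 0.005741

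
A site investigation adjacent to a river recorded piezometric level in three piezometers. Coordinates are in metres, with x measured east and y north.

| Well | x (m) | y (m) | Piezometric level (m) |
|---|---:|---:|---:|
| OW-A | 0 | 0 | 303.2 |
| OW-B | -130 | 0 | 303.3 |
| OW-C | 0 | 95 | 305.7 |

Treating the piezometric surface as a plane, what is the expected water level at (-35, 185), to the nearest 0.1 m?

308.1 m

∂h/∂x = (303.3 − 303.2) / (-130 − 0) = -0.0007692
∂h/∂y = (305.7 − 303.2) / (95 − 0) = +0.02632
h(-35, 185) = 303.2 + (-0.0007692)·(-35) + (+0.02632)·(185) = 303.2 +0.027 +4.868 = 308.095 m.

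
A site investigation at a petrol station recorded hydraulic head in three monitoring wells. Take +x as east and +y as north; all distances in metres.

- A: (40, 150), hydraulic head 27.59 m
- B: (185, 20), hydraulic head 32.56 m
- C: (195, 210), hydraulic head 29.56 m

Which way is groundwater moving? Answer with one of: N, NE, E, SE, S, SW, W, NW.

NW

Taking A as reference: B−A = (145, -130, +4.97); C−A = (155, 60, +1.97).
Solve a·Δx + b·Δy = Δh: det = 145·60 − 155·(-130) = 28850.
∂h/∂x = [(+4.97)·60 − (+1.97)·(-130)] / 28850 = +0.01921
∂h/∂y = [145·(+1.97) − 155·(+4.97)] / 28850 = -0.01680
Flow = −∇h = (-0.01921 east, +0.01680 north), which points northwest.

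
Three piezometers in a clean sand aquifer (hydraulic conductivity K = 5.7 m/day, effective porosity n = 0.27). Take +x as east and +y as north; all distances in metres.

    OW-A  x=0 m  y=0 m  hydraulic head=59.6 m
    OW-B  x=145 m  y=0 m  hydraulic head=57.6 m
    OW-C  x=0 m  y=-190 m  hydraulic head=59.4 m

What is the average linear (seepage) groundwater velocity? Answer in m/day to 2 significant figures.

∂h/∂x = (57.6 − 59.6) / (145 − 0) = -0.01379
∂h/∂y = (59.4 − 59.6) / (-190 − 0) = +0.001053
|∇h| = √(-0.01379² + 0.001053²) = 0.01383
Seepage velocity v = K·i/n = 5.7 × 0.01383 / 0.27 = 0.292 m/day.

0.29 m/day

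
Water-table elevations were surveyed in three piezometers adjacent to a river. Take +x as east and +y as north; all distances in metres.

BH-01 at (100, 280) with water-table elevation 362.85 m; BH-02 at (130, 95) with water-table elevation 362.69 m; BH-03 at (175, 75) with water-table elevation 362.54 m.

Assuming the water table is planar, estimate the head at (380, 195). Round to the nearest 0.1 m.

361.9 m

Differences from BH-01: to BH-02 (Δx, Δy, Δh) = (30, -185, -0.16); to BH-03 = (75, -205, -0.31).
Determinant of the coordinate differences = 30·(-205) − 75·(-185) = 7725.
∂h/∂x = [(-0.16)·(-205) − (-0.31)·(-185)] / 7725 = -0.003178
∂h/∂y = [30·(-0.31) − 75·(-0.16)] / 7725 = +0.0003495
h(380, 195) = 362.85 + (-0.003178)·(280) + (+0.0003495)·(-85) = 362.85 -0.890 -0.030 = 361.930 m.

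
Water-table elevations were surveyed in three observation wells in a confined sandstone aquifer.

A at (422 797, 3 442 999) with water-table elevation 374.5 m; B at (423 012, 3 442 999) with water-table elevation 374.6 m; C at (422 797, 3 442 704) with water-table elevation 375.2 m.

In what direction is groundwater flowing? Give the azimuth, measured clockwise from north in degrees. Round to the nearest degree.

349°

∂h/∂x = (374.6 − 374.5) / (423012 − 422797) = +0.0004651
∂h/∂y = (375.2 − 374.5) / (3442704 − 3442999) = -0.002373
Flow direction (−∇h) has components (-0.0004651 E, +0.002373 N).
Azimuth = atan2(E, N) = atan2(-0.0004651, +0.002373) = 348.9° ≈ 349°.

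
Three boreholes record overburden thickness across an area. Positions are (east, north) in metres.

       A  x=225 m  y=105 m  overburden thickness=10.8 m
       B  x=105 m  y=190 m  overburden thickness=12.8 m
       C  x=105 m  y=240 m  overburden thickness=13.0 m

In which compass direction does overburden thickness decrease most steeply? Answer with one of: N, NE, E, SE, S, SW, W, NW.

E

With d = a·x + b·y + c and A as origin, the differences give:
  (-120)·a + 85·b = +2.0
  (-120)·a + 135·b = +2.2
Eliminate b (×135 and ×85, subtract): -6000·a = 83.00 → a = ∂d/∂x = -0.01383
Back-substitute: b = ∂d/∂y = +0.004000.
Steepest decrease is along −∇f = (+0.01383 E, -0.004000 N) → east.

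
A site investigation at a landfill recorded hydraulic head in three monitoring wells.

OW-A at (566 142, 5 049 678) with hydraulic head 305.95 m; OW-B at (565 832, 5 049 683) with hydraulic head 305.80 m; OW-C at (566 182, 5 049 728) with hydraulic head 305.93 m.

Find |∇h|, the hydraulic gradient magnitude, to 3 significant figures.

With h = a·x + b·y + c and OW-A as origin, the differences give:
  (-310)·a + 5·b = -0.15
  40·a + 50·b = -0.02
Eliminate b (×50 and ×5, subtract): -15700·a = -7.400 → a = ∂h/∂x = +0.0004713
Back-substitute: b = ∂h/∂y = -0.0007771.
|∇h| = √(0.0004713² + -0.0007771²) = 0.0009088

0.000909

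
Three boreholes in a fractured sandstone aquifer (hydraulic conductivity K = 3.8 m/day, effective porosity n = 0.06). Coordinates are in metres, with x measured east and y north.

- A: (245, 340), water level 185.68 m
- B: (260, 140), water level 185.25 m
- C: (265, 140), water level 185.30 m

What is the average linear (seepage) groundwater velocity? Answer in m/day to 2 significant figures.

0.66 m/day

With h = a·x + b·y + c and A as origin, the differences give:
  15·a + (-200)·b = -0.43
  20·a + (-200)·b = -0.38
Eliminate b (×(-200) and ×(-200), subtract): 1000·a = 10.000 → a = ∂h/∂x = +0.01000
Back-substitute: b = ∂h/∂y = +0.002900.
|∇h| = √(0.01000² + 0.002900²) = 0.01041
Seepage velocity v = K·i/n = 3.8 × 0.01041 / 0.06 = 0.6593 m/day.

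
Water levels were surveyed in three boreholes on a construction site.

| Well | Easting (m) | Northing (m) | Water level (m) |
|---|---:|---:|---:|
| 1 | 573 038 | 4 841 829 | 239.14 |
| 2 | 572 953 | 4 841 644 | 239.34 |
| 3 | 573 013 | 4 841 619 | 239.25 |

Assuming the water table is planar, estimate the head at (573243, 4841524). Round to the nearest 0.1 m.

Differences from 1: to 2 (Δx, Δy, Δh) = (-85, -185, +0.20); to 3 = (-25, -210, +0.11).
Determinant of the coordinate differences = (-85)·(-210) − (-25)·(-185) = 13225.
∂h/∂x = [(+0.20)·(-210) − (+0.11)·(-185)] / 13225 = -0.001637
∂h/∂y = [(-85)·(+0.11) − (-25)·(+0.20)] / 13225 = -0.0003289
h(573243, 4841524) = 239.14 + (-0.001637)·(205) + (-0.0003289)·(-305) = 239.14 -0.336 +0.100 = 238.905 m.

238.9 m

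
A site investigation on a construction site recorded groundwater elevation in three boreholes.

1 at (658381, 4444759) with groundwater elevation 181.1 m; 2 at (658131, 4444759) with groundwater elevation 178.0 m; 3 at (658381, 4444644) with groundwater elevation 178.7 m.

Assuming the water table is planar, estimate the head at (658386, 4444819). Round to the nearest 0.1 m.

182.4 m

∂h/∂x = (178.0 − 181.1) / (658131 − 658381) = +0.01240
∂h/∂y = (178.7 − 181.1) / (4444644 − 4444759) = +0.02087
h(658386, 4444819) = 181.1 + (+0.01240)·(5) + (+0.02087)·(60) = 181.1 +0.062 +1.252 = 182.414 m.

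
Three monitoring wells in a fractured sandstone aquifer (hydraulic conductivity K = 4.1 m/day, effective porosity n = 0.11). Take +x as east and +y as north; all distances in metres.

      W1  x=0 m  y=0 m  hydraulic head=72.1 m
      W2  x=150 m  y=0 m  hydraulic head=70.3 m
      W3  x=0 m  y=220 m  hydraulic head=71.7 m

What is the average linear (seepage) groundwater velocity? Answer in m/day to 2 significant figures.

∂h/∂x = (70.3 − 72.1) / (150 − 0) = -0.01200
∂h/∂y = (71.7 − 72.1) / (220 − 0) = -0.001818
|∇h| = √(-0.01200² + -0.001818²) = 0.01214
Seepage velocity v = K·i/n = 4.1 × 0.01214 / 0.11 = 0.4525 m/day.

0.45 m/day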